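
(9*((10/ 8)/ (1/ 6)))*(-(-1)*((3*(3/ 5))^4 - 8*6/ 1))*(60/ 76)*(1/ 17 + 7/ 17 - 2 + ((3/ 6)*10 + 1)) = -3797118/ 425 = -8934.40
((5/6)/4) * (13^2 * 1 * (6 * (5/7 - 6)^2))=1156805/196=5902.07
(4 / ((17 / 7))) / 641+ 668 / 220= 1821339 / 599335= 3.04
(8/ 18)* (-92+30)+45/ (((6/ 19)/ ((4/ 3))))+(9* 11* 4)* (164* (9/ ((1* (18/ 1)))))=293710/ 9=32634.44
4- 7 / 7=3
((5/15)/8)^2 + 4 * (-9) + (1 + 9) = -14975/576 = -26.00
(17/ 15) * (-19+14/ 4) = -527/ 30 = -17.57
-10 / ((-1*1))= 10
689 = 689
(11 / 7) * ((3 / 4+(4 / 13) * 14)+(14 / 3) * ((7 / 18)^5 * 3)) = 700138835 / 85975344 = 8.14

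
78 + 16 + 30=124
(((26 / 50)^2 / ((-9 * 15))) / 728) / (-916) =13 / 4328100000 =0.00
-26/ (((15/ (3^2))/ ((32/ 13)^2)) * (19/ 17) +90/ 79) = -107268096/ 5968505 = -17.97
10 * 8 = 80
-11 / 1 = -11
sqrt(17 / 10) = sqrt(170) / 10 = 1.30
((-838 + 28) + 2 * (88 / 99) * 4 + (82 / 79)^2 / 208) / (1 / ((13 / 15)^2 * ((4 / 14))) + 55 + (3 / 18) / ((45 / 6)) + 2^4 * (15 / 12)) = -152428451695 / 15127722166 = -10.08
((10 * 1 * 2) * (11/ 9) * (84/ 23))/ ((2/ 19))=58520/ 69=848.12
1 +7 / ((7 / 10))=11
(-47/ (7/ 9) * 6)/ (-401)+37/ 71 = 284057/ 199297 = 1.43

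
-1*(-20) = 20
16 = 16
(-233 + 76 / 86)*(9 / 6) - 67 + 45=-31835 / 86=-370.17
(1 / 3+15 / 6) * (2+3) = 85 / 6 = 14.17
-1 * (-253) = 253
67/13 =5.15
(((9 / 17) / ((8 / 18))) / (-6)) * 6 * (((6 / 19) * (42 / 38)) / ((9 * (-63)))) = 9 / 12274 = 0.00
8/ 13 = 0.62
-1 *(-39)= 39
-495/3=-165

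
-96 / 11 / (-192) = 1 / 22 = 0.05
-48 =-48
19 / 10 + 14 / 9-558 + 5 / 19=-947821 / 1710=-554.28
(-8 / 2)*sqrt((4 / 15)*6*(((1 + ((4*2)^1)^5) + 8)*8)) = -32*sqrt(163885) / 5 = -2590.89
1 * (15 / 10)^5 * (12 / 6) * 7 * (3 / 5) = 63.79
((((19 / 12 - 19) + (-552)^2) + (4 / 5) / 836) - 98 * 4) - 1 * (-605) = 3823440787 / 12540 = 304899.58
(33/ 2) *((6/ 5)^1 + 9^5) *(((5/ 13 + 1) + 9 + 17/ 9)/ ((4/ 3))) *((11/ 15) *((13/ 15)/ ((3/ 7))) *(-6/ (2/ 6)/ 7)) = -4275136063/ 125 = -34201088.50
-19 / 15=-1.27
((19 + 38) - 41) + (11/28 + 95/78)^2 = 18.59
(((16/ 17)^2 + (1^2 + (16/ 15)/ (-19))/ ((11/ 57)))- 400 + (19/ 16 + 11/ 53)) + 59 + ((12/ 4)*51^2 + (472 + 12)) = 107200484153/ 13478960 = 7953.17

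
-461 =-461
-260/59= -4.41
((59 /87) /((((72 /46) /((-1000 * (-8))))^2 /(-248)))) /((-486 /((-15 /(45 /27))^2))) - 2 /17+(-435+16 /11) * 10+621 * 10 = 2894890082301038 /3953367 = 732259383.53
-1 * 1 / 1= -1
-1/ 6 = -0.17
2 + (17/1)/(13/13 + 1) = 10.50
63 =63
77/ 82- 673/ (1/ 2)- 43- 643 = -166547/ 82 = -2031.06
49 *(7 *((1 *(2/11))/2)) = 343/11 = 31.18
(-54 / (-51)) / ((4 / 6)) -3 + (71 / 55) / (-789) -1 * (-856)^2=-540551380927 / 737715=-732737.41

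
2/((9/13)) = 26/9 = 2.89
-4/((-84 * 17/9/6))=18/119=0.15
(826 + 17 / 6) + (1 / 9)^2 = 134273 / 162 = 828.85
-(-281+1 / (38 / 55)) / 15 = 3541 / 190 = 18.64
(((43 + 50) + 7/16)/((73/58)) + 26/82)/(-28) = -255021/95776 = -2.66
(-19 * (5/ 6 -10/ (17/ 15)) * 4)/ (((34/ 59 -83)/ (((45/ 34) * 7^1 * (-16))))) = 511624400/ 468469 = 1092.12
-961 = -961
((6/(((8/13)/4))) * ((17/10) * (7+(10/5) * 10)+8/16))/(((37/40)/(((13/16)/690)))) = 9802/4255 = 2.30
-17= -17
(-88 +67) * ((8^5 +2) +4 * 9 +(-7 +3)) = -688842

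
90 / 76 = 45 / 38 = 1.18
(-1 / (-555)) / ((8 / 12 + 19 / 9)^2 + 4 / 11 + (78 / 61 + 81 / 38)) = 688446 / 4390167845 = 0.00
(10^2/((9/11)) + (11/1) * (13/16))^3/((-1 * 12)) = -6737347390103/35831808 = -188027.00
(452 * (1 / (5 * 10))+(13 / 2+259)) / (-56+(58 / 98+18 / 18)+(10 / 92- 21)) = -15470329 / 4243125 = -3.65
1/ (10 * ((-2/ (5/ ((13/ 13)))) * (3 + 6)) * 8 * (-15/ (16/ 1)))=1/ 270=0.00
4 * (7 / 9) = 3.11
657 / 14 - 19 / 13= 8275 / 182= 45.47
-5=-5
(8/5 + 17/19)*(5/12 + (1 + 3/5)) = 9559/1900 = 5.03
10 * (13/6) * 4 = 260/3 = 86.67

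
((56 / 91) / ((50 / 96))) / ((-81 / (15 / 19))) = -128 / 11115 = -0.01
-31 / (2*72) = -31 / 144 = -0.22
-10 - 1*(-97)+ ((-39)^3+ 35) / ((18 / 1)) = -28859 / 9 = -3206.56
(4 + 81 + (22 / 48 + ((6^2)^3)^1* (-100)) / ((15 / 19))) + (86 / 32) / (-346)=-1472218093307 / 249120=-5909674.43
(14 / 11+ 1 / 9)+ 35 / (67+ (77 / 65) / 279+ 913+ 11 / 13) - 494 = -867426576443 / 1760984478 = -492.58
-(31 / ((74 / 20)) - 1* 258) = 9236 / 37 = 249.62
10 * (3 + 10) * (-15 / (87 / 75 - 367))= 24375 / 4573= 5.33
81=81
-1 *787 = -787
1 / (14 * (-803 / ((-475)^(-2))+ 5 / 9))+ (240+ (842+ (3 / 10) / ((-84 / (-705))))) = 49515368020337 / 45656572360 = 1084.52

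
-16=-16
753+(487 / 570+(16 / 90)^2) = 58011527 / 76950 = 753.89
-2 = -2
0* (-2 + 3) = 0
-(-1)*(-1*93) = -93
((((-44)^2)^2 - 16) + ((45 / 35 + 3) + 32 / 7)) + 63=3748151.86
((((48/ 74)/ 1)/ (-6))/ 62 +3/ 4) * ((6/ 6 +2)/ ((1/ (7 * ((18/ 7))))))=92691/ 2294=40.41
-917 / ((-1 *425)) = 917 / 425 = 2.16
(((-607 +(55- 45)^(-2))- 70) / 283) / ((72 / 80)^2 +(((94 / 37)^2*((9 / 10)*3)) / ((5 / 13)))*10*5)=-0.00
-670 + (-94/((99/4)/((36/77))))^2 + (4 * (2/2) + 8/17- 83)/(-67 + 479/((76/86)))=-4449763181476/6671186291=-667.01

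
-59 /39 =-1.51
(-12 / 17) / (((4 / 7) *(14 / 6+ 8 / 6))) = -0.34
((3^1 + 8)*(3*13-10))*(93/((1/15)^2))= 6675075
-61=-61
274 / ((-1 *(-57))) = 274 / 57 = 4.81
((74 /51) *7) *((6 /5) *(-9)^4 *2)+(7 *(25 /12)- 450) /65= 2120636327 /13260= 159927.32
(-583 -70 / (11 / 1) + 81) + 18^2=-2028 / 11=-184.36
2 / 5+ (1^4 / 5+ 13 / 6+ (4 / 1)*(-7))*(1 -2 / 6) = -751 / 45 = -16.69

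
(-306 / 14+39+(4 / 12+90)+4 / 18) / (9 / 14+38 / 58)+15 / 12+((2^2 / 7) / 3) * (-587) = -3663907 / 132804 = -27.59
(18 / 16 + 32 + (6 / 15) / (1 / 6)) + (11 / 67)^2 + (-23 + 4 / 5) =2397477 / 179560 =13.35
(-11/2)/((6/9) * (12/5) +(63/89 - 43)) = 4895/36216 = 0.14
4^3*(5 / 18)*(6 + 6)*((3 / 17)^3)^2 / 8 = 19440 / 24137569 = 0.00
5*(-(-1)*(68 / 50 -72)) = -1766 / 5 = -353.20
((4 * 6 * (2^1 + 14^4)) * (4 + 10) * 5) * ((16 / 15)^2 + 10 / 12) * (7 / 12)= 1113174356 / 15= 74211623.73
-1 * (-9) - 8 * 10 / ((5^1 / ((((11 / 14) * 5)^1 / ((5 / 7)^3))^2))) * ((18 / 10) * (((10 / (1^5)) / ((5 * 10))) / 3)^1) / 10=-1040001 / 78125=-13.31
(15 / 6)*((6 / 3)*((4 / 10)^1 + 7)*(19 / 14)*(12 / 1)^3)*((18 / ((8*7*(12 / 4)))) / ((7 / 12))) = 15937.40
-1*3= -3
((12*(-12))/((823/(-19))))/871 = 0.00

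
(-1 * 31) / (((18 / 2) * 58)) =-31 / 522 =-0.06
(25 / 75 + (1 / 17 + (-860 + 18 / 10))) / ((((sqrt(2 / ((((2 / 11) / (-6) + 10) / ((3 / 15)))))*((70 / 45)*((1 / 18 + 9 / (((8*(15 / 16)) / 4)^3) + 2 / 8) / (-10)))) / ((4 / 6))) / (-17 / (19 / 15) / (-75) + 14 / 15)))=6934089700*sqrt(108570) / 187005049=12217.74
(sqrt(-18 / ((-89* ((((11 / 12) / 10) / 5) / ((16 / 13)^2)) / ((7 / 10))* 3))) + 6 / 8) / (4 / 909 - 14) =-43632* sqrt(68530) / 80956447 - 2727 / 50888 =-0.19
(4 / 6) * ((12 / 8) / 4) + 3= 13 / 4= 3.25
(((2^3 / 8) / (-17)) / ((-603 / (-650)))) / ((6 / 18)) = -650 / 3417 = -0.19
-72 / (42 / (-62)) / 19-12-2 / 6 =-2689 / 399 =-6.74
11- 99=-88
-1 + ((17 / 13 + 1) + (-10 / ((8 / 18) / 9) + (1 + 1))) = -5179 / 26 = -199.19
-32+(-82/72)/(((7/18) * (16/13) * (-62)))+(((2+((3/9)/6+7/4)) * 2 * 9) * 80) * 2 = 151768597/13888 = 10928.04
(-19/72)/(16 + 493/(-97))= -1843/76248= -0.02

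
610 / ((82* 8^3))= 305 / 20992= 0.01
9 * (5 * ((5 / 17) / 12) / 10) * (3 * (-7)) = -315 / 136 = -2.32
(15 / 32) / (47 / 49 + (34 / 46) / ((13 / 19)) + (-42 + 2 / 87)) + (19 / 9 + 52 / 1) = 793145344933 / 14660896896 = 54.10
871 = 871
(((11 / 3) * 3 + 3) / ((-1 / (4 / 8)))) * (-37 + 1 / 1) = 252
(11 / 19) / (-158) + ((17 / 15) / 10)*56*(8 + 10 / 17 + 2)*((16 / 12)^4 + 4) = 39001687 / 81054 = 481.18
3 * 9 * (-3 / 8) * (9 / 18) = -81 / 16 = -5.06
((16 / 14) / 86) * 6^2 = 144 / 301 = 0.48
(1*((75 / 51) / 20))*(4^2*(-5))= -100 / 17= -5.88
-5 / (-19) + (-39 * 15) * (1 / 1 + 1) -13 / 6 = -1171.90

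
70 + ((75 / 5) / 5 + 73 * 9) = 730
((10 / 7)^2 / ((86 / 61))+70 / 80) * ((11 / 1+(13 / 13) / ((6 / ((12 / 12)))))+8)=4502135 / 101136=44.52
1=1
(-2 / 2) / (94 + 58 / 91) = -91 / 8612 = -0.01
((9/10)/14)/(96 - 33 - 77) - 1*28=-54889/1960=-28.00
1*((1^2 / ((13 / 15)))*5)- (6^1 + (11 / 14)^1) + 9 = 1453 / 182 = 7.98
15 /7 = 2.14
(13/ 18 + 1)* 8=124/ 9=13.78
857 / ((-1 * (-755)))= 857 / 755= 1.14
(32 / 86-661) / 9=-9469 / 129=-73.40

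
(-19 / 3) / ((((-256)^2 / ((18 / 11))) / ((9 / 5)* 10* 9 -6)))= -2223 / 90112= -0.02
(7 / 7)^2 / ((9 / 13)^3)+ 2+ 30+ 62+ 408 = 368155 / 729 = 505.01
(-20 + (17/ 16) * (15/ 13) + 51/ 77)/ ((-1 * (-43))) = -290077/ 688688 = -0.42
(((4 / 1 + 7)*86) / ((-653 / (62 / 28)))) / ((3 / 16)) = -234608 / 13713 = -17.11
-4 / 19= -0.21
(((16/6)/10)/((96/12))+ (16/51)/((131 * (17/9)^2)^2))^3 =0.00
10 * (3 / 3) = 10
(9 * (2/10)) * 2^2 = 36/5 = 7.20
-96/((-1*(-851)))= -96/851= -0.11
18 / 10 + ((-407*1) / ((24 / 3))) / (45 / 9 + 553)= 38141 / 22320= 1.71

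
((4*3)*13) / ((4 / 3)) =117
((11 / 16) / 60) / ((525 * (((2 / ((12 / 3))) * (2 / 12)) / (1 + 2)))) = 11 / 14000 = 0.00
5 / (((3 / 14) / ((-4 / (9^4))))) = -280 / 19683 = -0.01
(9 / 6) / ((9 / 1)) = 0.17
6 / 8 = 3 / 4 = 0.75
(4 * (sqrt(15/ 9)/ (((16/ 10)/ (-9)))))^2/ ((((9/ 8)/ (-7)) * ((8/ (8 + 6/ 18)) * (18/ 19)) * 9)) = -415625/ 648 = -641.40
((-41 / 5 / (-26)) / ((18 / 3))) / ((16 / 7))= 0.02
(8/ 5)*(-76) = -608/ 5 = -121.60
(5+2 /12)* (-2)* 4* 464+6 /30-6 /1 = -287767 /15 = -19184.47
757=757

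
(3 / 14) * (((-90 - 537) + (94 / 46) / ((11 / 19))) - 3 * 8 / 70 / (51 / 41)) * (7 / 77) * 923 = -129998460969 / 11591195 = -11215.28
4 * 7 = 28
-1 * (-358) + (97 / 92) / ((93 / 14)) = 1532203 / 4278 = 358.16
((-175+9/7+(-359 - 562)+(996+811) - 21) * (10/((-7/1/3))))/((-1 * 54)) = 8065/147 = 54.86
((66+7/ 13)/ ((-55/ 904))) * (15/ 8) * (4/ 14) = -585.88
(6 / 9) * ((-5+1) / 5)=-8 / 15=-0.53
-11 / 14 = -0.79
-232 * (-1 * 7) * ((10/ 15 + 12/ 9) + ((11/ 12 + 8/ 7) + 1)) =24650/ 3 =8216.67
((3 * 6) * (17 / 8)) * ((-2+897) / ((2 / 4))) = 136935 / 2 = 68467.50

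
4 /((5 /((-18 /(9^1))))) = -1.60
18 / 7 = 2.57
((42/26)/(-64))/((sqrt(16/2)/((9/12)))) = -0.01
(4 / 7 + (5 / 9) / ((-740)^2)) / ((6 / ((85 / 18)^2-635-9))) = -794187442337 / 13413133440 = -59.21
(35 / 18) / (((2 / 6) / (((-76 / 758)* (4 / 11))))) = -2660 / 12507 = -0.21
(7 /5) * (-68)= -476 /5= -95.20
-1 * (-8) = 8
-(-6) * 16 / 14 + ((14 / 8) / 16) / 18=55345 / 8064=6.86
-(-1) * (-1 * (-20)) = 20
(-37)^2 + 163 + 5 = 1537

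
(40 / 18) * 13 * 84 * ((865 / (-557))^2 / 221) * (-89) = -37291534000 / 15822699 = -2356.84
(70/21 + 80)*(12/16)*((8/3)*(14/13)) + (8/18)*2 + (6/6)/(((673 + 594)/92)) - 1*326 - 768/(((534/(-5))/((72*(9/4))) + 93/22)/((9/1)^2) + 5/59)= -127334863912742/20845516419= -6108.50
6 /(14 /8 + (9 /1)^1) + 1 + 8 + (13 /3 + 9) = 2953 /129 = 22.89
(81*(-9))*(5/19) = -3645/19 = -191.84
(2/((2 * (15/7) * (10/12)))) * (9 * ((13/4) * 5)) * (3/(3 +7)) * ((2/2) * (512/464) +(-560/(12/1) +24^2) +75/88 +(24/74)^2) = 912296719971/69873760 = 13056.36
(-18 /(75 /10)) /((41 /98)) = -1176 /205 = -5.74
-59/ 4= -14.75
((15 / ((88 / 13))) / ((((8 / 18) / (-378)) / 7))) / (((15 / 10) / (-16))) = 1547910 / 11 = 140719.09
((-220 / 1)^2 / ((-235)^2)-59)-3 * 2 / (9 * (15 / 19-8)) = -52686403 / 907899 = -58.03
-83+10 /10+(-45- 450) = -577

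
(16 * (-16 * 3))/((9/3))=-256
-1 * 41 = -41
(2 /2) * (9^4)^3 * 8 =2259436291848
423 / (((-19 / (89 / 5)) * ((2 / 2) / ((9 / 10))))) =-338823 / 950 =-356.66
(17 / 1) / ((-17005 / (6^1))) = -0.01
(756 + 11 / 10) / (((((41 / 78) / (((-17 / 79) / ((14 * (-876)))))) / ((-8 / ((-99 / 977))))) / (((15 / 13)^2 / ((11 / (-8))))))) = -1.93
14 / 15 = 0.93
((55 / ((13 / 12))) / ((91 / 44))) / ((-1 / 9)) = -261360 / 1183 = -220.93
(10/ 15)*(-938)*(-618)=386456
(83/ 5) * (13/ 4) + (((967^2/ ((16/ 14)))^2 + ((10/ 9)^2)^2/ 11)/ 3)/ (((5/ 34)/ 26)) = 683371673665517711147/ 17321040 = 39453270338589.24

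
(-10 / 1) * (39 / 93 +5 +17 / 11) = -23750 / 341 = -69.65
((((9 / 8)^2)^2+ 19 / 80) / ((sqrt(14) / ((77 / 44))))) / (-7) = -0.12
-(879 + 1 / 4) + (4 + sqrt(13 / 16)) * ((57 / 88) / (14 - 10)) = -77317 / 88 + 57 * sqrt(13) / 1408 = -878.46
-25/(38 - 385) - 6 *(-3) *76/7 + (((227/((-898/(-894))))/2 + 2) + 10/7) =680380903/2181242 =311.92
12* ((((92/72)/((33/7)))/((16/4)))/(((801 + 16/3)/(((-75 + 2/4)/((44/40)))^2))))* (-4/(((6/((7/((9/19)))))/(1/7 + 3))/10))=-33956429500/23708619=-1432.24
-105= -105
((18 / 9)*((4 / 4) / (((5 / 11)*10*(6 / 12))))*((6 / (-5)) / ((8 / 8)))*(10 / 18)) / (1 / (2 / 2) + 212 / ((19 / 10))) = -836 / 160425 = -0.01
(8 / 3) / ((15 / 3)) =8 / 15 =0.53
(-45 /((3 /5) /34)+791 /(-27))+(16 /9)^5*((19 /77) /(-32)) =-11728097351 /4546773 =-2579.43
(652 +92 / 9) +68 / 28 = 41873 / 63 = 664.65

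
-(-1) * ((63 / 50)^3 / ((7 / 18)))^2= 103355177121 / 3906250000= 26.46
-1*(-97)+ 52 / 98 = 4779 / 49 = 97.53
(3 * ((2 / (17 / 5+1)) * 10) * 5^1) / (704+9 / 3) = 750 / 7777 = 0.10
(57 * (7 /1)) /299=399 /299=1.33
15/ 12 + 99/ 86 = 413/ 172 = 2.40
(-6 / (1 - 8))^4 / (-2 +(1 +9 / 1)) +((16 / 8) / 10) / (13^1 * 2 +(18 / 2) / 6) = 49352 / 660275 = 0.07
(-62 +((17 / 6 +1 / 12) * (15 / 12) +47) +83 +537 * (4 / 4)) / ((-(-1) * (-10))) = -5843 / 96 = -60.86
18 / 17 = 1.06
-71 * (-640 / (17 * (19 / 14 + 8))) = 636160 / 2227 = 285.66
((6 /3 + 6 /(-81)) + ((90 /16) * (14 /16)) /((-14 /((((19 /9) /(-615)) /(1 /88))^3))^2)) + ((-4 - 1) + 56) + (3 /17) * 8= 4131821281756986207368453 /76039665706268773621875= 54.34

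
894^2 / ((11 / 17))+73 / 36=489133235 / 396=1235184.94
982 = 982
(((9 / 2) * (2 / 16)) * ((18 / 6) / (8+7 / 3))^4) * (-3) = -177147 / 14776336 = -0.01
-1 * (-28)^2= -784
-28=-28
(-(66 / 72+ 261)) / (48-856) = 3143 / 9696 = 0.32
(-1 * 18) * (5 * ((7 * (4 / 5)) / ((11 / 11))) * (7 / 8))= -441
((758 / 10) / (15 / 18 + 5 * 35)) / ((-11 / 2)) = -4548 / 58025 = -0.08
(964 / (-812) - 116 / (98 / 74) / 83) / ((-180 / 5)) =88163 / 1415316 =0.06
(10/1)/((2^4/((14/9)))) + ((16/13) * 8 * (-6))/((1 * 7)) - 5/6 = -8.30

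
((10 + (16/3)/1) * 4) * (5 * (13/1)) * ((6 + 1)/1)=83720/3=27906.67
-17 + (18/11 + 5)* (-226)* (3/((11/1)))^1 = -51551/121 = -426.04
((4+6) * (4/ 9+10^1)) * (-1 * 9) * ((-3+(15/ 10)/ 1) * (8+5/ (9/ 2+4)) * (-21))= -4323060/ 17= -254297.65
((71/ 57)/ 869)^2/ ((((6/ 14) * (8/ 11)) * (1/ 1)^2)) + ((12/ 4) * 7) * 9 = 1011741676351/ 5353130376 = 189.00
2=2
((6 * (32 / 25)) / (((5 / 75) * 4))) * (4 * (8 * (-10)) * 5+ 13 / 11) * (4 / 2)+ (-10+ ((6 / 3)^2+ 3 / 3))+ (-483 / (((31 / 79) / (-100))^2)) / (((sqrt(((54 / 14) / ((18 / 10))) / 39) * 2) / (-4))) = 267543339.13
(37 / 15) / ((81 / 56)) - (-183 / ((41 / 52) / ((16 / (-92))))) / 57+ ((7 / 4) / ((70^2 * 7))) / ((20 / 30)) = 1.00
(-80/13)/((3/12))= -320/13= -24.62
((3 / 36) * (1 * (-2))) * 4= -2 / 3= -0.67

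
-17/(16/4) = -17/4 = -4.25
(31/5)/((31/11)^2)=121/155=0.78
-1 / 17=-0.06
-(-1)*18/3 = 6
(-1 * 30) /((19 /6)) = -180 /19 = -9.47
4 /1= 4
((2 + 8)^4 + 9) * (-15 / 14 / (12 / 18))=-450405 / 28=-16085.89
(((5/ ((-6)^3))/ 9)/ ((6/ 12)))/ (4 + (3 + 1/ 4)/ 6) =-10/ 8829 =-0.00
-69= -69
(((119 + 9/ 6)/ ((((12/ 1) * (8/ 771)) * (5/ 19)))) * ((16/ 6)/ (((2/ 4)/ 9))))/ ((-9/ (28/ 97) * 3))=-1887.20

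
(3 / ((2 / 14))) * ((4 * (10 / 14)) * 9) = 540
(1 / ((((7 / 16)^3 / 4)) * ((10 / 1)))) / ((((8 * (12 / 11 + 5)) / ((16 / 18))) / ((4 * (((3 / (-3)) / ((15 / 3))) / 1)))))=-360448 / 5170725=-0.07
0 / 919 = 0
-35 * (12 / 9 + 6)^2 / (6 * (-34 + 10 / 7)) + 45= 168155 / 3078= 54.63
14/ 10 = 1.40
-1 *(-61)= 61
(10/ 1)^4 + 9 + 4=10013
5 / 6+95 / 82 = 245 / 123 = 1.99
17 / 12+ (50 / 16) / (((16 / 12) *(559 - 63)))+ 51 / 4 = 14.17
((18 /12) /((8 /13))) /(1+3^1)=39 /64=0.61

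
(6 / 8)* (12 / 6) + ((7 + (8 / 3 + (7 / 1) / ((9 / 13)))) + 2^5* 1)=959 / 18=53.28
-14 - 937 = -951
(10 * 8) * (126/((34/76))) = 383040/17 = 22531.76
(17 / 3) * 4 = 68 / 3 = 22.67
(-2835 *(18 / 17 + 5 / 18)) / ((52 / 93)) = -11981655 / 1768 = -6776.95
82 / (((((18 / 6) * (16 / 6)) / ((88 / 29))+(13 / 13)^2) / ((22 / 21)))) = 4961 / 210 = 23.62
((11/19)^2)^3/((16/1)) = 1771561/752734096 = 0.00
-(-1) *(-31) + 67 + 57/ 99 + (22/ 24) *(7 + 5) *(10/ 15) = 483/ 11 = 43.91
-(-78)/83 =78/83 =0.94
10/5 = 2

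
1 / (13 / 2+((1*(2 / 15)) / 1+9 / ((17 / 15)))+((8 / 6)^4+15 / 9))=13770 / 267161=0.05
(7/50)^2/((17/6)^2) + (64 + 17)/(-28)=-14618277/5057500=-2.89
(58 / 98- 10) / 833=-461 / 40817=-0.01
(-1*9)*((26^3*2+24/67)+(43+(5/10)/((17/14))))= -360791838/1139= -316761.93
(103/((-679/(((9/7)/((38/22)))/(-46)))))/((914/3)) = 30591/3796867508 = 0.00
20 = 20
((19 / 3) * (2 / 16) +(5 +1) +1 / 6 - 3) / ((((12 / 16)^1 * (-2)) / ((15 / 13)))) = -475 / 156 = -3.04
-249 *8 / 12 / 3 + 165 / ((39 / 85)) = 11867 / 39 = 304.28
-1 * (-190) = 190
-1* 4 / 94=-2 / 47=-0.04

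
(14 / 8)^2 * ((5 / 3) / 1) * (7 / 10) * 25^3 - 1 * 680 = 5294095 / 96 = 55146.82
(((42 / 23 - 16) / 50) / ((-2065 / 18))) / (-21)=-978 / 8311625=-0.00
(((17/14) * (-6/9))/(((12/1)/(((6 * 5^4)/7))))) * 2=-10625/147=-72.28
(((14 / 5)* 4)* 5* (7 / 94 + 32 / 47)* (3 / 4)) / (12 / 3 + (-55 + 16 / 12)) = -4473 / 7003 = -0.64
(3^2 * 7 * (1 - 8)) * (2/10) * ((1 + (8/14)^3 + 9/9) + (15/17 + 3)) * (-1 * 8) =2547936/595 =4282.25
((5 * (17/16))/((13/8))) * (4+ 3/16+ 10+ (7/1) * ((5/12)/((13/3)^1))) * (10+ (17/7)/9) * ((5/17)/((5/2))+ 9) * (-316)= -122442469325/85176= -1437523.12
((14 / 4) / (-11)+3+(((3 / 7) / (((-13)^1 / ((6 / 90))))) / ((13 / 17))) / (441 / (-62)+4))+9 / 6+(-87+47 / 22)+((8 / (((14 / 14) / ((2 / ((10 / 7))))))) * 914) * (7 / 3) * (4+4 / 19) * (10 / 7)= 205563023097191 / 1431560130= 143593.71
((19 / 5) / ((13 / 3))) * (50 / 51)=190 / 221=0.86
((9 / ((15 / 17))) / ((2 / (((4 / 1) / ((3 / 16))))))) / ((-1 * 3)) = -544 / 15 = -36.27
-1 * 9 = -9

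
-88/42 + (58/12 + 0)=115/42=2.74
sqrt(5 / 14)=sqrt(70) / 14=0.60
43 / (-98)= -43 / 98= -0.44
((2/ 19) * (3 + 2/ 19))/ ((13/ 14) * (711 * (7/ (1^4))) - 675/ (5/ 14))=236/ 1972143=0.00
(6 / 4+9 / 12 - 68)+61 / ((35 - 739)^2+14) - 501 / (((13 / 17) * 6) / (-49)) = 5284.67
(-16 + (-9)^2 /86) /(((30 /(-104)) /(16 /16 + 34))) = 235690 /129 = 1827.05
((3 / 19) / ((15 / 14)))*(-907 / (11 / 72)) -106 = -1025026 / 1045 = -980.89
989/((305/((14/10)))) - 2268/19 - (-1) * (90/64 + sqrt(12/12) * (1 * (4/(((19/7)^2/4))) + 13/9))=-17409922111/158551200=-109.81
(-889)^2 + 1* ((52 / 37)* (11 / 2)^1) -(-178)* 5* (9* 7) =31316753 / 37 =846398.73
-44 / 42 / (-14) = 11 / 147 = 0.07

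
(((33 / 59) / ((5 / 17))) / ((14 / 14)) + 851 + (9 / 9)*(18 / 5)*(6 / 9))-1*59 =234909 / 295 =796.30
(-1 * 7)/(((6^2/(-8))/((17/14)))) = 17/9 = 1.89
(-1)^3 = -1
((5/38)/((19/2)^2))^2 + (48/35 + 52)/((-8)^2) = 21970482427/26345693360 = 0.83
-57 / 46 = -1.24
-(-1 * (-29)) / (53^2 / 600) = -17400 / 2809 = -6.19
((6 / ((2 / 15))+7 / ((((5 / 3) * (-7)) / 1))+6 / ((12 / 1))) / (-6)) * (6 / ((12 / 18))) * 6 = -4041 / 10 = -404.10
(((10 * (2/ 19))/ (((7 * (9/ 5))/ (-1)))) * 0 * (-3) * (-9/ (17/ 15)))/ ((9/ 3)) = 0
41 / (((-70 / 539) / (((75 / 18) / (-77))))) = 17.08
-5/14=-0.36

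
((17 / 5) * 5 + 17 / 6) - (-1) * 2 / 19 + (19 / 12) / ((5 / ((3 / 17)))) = 387493 / 19380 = 19.99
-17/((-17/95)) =95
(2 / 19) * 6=0.63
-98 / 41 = -2.39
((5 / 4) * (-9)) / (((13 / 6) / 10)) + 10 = -545 / 13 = -41.92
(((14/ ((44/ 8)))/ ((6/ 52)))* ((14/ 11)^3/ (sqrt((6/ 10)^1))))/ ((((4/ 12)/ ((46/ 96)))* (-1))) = -2871596* sqrt(15)/ 131769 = -84.40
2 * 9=18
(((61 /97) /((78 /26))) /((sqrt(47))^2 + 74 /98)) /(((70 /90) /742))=158417 /37830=4.19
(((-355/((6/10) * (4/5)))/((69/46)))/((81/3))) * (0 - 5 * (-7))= -310625/486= -639.15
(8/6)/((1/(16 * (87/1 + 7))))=6016/3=2005.33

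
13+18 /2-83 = -61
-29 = -29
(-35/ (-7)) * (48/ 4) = 60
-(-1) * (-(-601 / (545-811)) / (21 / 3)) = -601 / 1862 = -0.32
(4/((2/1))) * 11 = 22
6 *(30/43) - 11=-293/43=-6.81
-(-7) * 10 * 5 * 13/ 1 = 4550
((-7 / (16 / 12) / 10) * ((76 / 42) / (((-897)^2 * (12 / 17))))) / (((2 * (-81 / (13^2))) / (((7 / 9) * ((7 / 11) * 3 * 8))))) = 15827 / 763569180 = 0.00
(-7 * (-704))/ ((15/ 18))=5913.60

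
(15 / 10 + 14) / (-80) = -31 / 160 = -0.19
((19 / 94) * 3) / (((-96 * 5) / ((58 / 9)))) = -551 / 67680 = -0.01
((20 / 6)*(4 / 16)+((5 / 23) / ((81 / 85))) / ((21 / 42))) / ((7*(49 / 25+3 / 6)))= 120125 / 1604043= 0.07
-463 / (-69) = 463 / 69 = 6.71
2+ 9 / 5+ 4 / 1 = 39 / 5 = 7.80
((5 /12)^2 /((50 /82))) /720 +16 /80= 20777 /103680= 0.20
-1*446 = -446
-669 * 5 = -3345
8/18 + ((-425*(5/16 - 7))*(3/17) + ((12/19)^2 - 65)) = 22738105/51984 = 437.41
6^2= 36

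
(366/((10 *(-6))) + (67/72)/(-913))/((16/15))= -2005283/350592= -5.72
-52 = -52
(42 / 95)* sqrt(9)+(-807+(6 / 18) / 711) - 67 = -176834137 / 202635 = -872.67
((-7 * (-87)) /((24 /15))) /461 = 3045 /3688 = 0.83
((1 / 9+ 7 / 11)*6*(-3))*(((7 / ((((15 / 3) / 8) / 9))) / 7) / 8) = -1332 / 55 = -24.22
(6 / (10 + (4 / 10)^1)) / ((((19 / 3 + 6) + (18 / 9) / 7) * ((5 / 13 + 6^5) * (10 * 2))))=63 / 214317160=0.00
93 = 93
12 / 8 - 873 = -1743 / 2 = -871.50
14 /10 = 7 /5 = 1.40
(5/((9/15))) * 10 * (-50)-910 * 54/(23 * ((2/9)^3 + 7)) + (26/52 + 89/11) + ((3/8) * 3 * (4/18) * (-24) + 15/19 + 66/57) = -4466.87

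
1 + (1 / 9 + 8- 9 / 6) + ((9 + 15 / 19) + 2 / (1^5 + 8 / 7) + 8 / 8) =33061 / 1710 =19.33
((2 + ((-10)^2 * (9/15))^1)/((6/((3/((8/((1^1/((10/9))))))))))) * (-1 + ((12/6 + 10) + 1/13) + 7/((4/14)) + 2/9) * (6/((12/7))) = 1817809/4160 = 436.97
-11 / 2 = -5.50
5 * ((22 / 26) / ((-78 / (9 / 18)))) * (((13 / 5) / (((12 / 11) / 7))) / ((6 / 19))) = -16093 / 11232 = -1.43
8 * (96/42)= 128/7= 18.29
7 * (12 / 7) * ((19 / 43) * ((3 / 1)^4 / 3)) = 6156 / 43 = 143.16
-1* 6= -6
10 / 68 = 0.15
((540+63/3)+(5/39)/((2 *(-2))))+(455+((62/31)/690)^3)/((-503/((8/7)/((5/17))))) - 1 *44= 19301781110488553/37592106142500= 513.45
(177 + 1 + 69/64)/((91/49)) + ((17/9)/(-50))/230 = 96.43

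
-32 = -32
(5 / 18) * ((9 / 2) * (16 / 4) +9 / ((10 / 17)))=37 / 4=9.25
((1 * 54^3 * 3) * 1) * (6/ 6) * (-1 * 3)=-1417176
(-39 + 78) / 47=39 / 47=0.83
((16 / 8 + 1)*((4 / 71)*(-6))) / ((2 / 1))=-36 / 71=-0.51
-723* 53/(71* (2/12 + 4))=-229914/1775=-129.53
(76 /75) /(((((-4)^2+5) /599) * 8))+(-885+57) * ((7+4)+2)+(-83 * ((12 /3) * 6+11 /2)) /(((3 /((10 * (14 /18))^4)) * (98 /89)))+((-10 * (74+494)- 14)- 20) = -18799832750653 /6889050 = -2728944.16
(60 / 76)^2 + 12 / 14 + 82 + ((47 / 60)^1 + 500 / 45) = 43382207 / 454860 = 95.37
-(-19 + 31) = -12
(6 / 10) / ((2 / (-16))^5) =-98304 / 5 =-19660.80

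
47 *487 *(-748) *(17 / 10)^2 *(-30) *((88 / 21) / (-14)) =-444306693.78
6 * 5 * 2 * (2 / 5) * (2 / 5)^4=384 / 625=0.61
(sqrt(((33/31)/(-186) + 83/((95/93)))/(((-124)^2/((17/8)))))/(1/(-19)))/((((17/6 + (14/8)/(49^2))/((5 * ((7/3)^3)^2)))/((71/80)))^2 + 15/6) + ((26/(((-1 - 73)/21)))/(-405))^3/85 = 753571/10593156864375 - 8208832947066573409 * sqrt(23958319895)/1577747576031430965081800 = -0.81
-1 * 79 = -79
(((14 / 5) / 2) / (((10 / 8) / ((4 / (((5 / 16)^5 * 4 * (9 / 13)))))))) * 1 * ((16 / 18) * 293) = 894661820416 / 6328125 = 141378.66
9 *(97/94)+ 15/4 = 2451/188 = 13.04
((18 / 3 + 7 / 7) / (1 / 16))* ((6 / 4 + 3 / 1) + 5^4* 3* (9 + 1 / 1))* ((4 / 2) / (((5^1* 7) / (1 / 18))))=100024 / 15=6668.27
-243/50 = -4.86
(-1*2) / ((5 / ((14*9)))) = -252 / 5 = -50.40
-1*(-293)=293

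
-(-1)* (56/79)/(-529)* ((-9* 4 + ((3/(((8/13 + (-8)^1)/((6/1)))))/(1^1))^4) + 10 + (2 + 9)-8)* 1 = -5642791/342351872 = -0.02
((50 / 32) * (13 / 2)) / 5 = 65 / 32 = 2.03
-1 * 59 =-59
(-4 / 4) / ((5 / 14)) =-14 / 5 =-2.80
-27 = -27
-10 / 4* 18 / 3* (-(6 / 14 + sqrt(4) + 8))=1095 / 7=156.43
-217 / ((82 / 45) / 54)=-263655 / 41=-6430.61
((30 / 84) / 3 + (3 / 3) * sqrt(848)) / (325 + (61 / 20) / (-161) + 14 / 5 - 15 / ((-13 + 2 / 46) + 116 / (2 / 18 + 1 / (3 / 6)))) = 422050 / 1160789529 + 4726960 * sqrt(53) / 386929843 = 0.09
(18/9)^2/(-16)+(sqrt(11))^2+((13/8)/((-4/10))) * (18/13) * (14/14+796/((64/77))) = -688879/128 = -5381.87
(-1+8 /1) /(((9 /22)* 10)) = 77 /45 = 1.71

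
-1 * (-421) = 421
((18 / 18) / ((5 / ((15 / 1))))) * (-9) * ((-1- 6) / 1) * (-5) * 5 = -4725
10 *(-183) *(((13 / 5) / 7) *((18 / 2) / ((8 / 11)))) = -235521 / 28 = -8411.46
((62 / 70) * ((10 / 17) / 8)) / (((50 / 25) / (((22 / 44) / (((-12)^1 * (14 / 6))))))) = -31 / 53312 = -0.00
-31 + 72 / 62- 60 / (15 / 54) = -7621 / 31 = -245.84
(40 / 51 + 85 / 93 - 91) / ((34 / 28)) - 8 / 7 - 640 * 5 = -205365348 / 62713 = -3274.69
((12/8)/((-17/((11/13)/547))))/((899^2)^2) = -33/157924082567495374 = -0.00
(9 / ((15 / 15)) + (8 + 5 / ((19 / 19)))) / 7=22 / 7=3.14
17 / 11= 1.55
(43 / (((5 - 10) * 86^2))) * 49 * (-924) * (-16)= -181104 / 215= -842.34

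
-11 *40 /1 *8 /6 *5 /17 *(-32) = 281600 /51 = 5521.57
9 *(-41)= -369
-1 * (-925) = 925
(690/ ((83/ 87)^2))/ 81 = 193430/ 20667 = 9.36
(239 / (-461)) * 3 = -717 / 461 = -1.56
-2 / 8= -1 / 4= -0.25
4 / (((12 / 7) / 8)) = 56 / 3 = 18.67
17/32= 0.53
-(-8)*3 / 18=4 / 3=1.33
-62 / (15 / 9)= -186 / 5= -37.20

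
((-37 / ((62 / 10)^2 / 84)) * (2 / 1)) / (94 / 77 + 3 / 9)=-35897400 / 344999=-104.05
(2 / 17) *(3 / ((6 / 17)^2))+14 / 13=305 / 78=3.91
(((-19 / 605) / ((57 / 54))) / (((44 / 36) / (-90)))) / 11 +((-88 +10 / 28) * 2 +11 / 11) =-17841608 / 102487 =-174.09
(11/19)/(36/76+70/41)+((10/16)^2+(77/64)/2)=273501/217472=1.26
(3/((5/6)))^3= 5832/125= 46.66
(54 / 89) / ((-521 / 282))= -15228 / 46369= -0.33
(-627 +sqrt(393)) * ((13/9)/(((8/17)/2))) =-46189/12 +221 * sqrt(393)/36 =-3727.38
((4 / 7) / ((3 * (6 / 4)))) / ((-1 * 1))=-8 / 63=-0.13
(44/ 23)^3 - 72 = -790840/ 12167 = -65.00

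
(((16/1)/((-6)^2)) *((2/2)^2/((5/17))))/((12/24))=136/45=3.02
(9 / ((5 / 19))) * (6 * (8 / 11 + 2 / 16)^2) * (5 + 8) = 7502625 / 3872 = 1937.66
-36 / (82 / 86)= -37.76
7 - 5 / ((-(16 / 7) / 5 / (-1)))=-63 / 16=-3.94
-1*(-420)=420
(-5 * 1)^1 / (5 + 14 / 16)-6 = -322 / 47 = -6.85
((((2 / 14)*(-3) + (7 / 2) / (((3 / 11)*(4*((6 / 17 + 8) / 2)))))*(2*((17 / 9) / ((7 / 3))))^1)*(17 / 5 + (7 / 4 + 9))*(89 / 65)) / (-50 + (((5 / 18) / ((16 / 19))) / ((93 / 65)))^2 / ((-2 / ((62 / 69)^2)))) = -21405273703062048 / 100505493864741875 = -0.21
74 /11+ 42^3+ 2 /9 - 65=7328965 /99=74029.95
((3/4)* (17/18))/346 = 17/8304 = 0.00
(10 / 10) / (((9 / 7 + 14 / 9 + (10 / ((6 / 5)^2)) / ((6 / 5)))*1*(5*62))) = 378 / 1011065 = 0.00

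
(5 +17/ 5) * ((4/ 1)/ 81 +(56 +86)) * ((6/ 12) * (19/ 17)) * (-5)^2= 7651490/ 459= 16669.91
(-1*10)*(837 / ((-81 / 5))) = 1550 / 3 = 516.67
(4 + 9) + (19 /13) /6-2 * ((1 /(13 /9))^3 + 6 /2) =86737 /13182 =6.58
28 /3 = 9.33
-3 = -3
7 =7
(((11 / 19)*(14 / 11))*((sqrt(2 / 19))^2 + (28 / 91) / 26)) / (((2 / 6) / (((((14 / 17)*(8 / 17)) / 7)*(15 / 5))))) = 0.04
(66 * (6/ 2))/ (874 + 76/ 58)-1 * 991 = -12574901/ 12692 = -990.77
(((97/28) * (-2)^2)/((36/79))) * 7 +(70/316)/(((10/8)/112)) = 661825/2844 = 232.71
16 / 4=4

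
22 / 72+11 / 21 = 209 / 252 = 0.83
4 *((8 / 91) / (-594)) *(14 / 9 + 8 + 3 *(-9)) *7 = 2512 / 34749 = 0.07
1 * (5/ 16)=5/ 16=0.31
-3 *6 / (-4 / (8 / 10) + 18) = -18 / 13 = -1.38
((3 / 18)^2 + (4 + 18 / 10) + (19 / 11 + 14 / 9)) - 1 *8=733 / 660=1.11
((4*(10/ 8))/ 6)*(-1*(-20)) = 50/ 3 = 16.67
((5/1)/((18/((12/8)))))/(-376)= -5/4512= -0.00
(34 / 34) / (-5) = -1 / 5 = -0.20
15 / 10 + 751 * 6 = 9015 / 2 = 4507.50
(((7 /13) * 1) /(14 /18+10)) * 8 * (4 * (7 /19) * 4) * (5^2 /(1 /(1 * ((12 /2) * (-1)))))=-8467200 /23959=-353.40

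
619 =619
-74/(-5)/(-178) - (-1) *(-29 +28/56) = -25439/890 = -28.58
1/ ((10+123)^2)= 1/ 17689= 0.00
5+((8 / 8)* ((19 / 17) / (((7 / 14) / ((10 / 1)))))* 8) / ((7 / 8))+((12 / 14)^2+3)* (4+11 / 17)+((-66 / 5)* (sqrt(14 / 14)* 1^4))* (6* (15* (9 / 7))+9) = -5912232 / 4165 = -1419.50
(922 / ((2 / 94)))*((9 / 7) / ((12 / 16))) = 520008 / 7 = 74286.86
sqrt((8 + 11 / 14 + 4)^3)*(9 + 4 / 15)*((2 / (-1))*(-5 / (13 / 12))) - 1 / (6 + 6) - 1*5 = -61 / 12 + 49762*sqrt(2506) / 637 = 3905.57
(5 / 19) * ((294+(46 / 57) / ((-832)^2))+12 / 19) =29063024755 / 374839296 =77.53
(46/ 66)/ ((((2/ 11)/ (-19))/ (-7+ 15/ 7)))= 7429/ 21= 353.76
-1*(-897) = 897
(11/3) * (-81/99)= -3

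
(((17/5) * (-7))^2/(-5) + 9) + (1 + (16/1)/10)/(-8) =-104613/1000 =-104.61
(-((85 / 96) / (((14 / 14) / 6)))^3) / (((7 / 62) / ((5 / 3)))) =-95189375 / 43008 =-2213.29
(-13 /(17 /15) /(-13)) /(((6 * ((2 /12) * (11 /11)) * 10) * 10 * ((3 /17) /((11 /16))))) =11 /320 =0.03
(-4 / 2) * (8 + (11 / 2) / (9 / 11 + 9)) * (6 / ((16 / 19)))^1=-35131 / 288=-121.98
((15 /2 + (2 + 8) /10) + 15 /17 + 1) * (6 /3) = 353 /17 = 20.76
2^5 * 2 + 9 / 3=67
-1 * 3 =-3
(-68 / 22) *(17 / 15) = -578 / 165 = -3.50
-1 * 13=-13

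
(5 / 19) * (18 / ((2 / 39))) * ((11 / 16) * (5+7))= 57915 / 76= 762.04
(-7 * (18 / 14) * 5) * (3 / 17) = -135 / 17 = -7.94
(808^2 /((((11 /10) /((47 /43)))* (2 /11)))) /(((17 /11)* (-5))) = -337530688 /731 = -461738.29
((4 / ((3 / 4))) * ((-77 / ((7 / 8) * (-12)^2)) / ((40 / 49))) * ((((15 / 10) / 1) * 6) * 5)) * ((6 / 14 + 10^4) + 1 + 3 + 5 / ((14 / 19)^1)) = -3597363 / 2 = -1798681.50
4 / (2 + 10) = 1 / 3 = 0.33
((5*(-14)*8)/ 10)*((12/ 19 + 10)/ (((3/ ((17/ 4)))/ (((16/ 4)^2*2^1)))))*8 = -12307456/ 57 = -215920.28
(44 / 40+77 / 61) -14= -7099 / 610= -11.64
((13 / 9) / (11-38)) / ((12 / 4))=-13 / 729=-0.02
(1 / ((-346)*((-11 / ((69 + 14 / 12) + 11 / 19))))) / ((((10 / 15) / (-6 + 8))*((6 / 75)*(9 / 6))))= 201625 / 433884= 0.46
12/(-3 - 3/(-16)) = -64/15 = -4.27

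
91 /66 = 1.38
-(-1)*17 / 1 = 17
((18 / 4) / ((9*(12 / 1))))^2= 1 / 576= 0.00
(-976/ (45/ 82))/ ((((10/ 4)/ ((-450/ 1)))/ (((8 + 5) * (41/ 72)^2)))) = 109308706/ 81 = 1349490.20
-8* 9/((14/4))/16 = -9/7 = -1.29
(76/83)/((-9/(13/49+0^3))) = -988/36603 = -0.03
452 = 452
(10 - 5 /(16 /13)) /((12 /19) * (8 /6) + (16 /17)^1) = 30685 /9216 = 3.33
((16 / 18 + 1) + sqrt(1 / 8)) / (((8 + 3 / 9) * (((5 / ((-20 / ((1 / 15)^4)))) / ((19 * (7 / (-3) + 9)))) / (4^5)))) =-5953536000 - 787968000 * sqrt(2) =-7067891032.32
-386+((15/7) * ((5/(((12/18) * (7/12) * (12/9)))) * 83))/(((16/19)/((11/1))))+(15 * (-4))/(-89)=22017.53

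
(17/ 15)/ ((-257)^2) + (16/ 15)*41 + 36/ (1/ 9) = 364326301/ 990735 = 367.73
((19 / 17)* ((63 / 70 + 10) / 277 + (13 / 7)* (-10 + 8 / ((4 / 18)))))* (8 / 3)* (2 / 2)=1396348 / 9695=144.03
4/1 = 4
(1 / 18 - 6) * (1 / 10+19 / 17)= -2461 / 340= -7.24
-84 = -84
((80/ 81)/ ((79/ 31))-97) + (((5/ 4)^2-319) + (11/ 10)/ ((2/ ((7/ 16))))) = -847349057/ 2047680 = -413.81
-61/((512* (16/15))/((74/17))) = -33855/69632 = -0.49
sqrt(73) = 8.54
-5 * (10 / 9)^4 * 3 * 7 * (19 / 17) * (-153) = 6650000 / 243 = 27366.26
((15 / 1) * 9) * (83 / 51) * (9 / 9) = 3735 / 17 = 219.71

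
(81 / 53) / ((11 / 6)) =486 / 583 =0.83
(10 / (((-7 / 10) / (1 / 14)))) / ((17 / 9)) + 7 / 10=1331 / 8330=0.16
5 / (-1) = -5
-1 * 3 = -3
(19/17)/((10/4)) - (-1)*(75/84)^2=82917/66640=1.24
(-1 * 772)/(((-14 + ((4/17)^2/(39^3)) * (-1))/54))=357332673204/120002345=2977.71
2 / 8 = 1 / 4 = 0.25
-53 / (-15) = 53 / 15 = 3.53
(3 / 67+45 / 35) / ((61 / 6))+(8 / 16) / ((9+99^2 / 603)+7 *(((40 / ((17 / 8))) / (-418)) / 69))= 3575420435823 / 23730055699672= 0.15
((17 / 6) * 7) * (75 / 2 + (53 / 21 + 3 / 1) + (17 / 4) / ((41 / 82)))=9197 / 9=1021.89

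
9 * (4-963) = -8631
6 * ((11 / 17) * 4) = 264 / 17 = 15.53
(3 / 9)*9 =3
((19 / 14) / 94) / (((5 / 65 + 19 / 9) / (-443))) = -984789 / 336896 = -2.92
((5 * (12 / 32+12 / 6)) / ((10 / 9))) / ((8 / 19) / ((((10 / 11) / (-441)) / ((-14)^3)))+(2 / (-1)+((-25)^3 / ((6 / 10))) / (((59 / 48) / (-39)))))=958455 / 124362700384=0.00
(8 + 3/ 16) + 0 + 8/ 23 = 3141/ 368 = 8.54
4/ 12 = 1/ 3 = 0.33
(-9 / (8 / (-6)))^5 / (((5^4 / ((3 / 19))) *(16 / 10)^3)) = 43046721 / 49807360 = 0.86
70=70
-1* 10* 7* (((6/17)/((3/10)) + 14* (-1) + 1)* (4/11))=56280/187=300.96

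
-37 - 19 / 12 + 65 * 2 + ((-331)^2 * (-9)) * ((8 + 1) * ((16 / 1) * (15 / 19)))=-25558369237 / 228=-112098110.69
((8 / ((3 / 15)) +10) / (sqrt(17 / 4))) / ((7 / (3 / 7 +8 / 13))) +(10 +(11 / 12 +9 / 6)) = 16.03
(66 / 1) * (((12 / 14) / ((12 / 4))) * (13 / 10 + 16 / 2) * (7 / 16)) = 3069 / 40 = 76.72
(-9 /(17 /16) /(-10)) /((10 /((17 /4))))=0.36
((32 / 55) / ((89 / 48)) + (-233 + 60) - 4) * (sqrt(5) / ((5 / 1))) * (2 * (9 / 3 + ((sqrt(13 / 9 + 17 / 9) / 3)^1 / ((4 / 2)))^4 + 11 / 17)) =-52243592581 * sqrt(5) / 202212450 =-577.71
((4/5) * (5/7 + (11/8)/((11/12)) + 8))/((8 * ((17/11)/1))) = 1573/2380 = 0.66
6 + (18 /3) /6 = 7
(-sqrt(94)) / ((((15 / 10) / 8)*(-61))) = 16*sqrt(94) / 183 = 0.85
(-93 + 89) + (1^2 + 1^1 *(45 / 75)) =-12 / 5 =-2.40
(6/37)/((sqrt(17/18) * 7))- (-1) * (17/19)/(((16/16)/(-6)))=-102/19 + 18 * sqrt(34)/4403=-5.34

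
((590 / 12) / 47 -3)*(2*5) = -2755 / 141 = -19.54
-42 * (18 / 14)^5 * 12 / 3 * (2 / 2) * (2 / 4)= -708588 / 2401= -295.12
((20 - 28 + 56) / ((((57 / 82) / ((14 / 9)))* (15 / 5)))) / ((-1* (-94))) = 9184 / 24111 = 0.38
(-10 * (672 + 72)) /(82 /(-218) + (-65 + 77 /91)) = 10542480 /91439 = 115.30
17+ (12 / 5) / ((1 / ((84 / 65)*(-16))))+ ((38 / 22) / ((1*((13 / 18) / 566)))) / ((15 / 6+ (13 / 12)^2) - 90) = -2146724023 / 44440825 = -48.31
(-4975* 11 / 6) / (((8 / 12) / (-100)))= 1368125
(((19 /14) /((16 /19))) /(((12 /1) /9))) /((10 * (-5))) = -1083 /44800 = -0.02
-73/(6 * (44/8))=-73/33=-2.21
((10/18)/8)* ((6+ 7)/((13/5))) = 25/72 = 0.35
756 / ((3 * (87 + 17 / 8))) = 2.83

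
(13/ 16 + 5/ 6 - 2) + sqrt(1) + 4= 223/ 48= 4.65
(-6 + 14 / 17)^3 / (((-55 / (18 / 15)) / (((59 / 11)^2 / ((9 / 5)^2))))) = 3564544 / 132651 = 26.87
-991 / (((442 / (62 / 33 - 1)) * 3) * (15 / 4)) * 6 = -114956 / 109395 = -1.05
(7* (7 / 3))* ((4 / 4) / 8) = 49 / 24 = 2.04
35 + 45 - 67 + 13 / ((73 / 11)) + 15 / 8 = 9831 / 584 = 16.83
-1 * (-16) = 16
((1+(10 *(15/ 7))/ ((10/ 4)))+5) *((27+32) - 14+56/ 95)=441762/ 665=664.30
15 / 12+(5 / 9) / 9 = 425 / 324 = 1.31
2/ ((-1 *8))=-1/ 4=-0.25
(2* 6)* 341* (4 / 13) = 16368 / 13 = 1259.08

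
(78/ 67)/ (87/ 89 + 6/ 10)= 0.74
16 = 16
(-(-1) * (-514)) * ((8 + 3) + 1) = -6168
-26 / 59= -0.44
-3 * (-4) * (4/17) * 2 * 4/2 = 192/17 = 11.29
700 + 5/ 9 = 6305/ 9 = 700.56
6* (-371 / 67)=-2226 / 67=-33.22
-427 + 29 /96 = -40963 /96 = -426.70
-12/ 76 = -3/ 19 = -0.16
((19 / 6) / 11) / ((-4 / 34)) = -323 / 132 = -2.45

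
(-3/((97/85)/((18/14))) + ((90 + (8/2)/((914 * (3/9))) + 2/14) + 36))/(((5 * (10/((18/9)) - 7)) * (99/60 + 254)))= -10885076/226654177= -0.05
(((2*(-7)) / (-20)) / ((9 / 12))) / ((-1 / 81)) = -378 / 5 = -75.60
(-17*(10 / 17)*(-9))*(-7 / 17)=-630 / 17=-37.06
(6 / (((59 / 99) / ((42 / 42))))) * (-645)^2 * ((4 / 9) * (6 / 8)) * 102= 8402040900 / 59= 142407472.88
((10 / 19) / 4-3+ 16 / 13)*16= -6472 / 247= -26.20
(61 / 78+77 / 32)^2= 15832441 / 1557504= 10.17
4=4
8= 8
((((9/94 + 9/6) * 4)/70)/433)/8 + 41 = 23362963/569828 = 41.00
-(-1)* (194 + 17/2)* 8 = 1620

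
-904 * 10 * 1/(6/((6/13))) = -695.38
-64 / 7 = -9.14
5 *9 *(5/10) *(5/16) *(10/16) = 1125/256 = 4.39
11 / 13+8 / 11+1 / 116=26243 / 16588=1.58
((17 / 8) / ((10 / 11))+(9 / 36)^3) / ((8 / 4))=753 / 640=1.18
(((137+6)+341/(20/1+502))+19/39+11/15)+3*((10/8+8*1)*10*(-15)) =-68159029/16965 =-4017.63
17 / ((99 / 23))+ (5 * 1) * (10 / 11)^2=8801 / 1089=8.08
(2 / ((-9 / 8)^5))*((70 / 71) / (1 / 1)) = -4587520 / 4192479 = -1.09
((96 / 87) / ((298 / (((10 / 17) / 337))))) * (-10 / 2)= -800 / 24755009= -0.00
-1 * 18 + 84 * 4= 318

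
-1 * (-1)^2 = -1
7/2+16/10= 51/10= 5.10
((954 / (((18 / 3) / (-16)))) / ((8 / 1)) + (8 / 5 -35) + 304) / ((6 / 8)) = -316 / 5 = -63.20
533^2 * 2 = 568178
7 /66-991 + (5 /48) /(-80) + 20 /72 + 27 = -24421921 /25344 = -963.62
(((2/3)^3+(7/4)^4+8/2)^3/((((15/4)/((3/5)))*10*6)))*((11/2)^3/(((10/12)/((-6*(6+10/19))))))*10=-34845944466723334087/65357217792000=-533161.38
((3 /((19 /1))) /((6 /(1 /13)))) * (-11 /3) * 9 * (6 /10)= -99 /2470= -0.04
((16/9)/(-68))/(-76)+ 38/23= 110489/66861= 1.65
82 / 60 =41 / 30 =1.37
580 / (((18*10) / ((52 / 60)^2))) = 4901 / 2025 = 2.42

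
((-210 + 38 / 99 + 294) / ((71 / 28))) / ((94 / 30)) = 1169560 / 110121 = 10.62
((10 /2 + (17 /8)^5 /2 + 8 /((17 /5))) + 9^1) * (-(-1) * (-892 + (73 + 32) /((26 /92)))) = -19787.03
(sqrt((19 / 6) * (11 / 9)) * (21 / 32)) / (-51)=-7 * sqrt(1254) / 9792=-0.03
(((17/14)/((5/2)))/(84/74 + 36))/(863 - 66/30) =629/41395872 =0.00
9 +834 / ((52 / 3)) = 1485 / 26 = 57.12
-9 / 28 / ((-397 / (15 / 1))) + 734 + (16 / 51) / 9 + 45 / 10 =3768247015 / 5102244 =738.55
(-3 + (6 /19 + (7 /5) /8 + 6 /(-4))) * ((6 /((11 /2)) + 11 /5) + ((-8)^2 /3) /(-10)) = -52907 /11400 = -4.64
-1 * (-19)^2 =-361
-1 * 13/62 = -13/62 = -0.21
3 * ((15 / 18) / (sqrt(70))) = sqrt(70) / 28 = 0.30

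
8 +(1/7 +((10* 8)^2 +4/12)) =134578/21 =6408.48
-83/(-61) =1.36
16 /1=16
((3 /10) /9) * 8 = 4 /15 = 0.27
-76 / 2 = -38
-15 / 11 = -1.36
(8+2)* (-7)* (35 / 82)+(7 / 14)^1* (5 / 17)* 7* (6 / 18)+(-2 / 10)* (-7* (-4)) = -734671 / 20910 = -35.13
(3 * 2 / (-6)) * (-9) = 9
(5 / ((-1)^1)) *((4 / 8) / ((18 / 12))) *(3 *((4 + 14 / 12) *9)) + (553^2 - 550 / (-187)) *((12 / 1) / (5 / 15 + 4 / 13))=4865881983 / 850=5724567.04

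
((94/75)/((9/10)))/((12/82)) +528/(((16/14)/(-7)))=-1305916/405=-3224.48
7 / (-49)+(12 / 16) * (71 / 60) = 417 / 560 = 0.74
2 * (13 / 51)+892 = 45518 / 51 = 892.51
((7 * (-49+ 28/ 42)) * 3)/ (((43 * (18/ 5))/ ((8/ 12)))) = -5075/ 1161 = -4.37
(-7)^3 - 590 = -933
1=1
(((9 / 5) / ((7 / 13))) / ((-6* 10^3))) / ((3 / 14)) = -13 / 5000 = -0.00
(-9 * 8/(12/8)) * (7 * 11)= -3696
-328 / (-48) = 41 / 6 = 6.83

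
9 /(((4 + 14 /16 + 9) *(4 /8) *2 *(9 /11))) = 88 /111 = 0.79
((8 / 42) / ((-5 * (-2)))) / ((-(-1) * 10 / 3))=1 / 175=0.01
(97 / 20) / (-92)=-97 / 1840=-0.05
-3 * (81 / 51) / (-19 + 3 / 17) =81 / 320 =0.25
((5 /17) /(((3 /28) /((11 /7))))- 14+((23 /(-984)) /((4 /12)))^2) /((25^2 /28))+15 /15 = 485473381 /857310000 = 0.57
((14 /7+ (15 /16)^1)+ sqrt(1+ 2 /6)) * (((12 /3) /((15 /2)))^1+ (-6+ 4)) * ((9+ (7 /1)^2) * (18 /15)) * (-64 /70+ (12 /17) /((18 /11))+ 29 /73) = 56965744 * sqrt(3) /9772875+ 167336873 /6515250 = 35.78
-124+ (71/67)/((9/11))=-122.70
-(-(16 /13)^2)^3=16777216 /4826809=3.48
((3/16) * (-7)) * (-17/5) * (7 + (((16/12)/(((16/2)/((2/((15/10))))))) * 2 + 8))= 16541/240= 68.92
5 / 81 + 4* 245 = 79385 / 81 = 980.06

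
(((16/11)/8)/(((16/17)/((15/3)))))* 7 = 595/88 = 6.76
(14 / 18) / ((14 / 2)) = 1 / 9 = 0.11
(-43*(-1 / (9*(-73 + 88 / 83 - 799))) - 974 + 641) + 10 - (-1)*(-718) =-677269841 / 650592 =-1041.01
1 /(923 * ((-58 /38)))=-19 /26767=-0.00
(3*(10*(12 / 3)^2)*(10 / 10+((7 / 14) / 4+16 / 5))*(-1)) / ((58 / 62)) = -64356 / 29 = -2219.17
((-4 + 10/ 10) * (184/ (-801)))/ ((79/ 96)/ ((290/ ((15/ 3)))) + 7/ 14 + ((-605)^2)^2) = 341504/ 66391232623574807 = 0.00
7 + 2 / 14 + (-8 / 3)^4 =32722 / 567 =57.71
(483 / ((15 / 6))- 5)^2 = 885481 / 25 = 35419.24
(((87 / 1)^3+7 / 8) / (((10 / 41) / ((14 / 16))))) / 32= 1511924897 / 20480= 73824.46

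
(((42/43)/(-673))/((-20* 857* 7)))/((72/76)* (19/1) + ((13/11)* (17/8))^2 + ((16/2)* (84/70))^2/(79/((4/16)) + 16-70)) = 7608480/15509979395149849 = 0.00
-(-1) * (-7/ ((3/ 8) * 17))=-56/ 51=-1.10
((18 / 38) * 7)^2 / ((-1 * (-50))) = 3969 / 18050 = 0.22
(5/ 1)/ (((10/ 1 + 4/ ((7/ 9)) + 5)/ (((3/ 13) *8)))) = 280/ 611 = 0.46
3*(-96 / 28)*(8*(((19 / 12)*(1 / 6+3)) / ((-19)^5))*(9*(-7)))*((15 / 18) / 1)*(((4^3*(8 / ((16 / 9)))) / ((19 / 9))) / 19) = -155520 / 2476099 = -0.06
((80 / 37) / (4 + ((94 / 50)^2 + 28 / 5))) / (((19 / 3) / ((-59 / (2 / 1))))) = -4425000 / 5770927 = -0.77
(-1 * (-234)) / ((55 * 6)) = 39 / 55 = 0.71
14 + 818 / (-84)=179 / 42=4.26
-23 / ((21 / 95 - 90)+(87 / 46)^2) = 4623460 / 17328309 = 0.27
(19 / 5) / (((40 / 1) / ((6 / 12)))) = 19 / 400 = 0.05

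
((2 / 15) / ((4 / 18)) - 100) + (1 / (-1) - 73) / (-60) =-98.17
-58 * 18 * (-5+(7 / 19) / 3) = 96744 / 19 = 5091.79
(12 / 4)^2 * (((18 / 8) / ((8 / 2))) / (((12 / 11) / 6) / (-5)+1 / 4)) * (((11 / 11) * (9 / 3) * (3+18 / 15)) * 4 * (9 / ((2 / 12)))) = 3031182 / 47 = 64493.23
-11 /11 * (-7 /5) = 7 /5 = 1.40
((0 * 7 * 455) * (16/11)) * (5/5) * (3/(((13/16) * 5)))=0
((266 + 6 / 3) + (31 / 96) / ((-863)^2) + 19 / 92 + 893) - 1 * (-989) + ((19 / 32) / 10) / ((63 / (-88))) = 371255915860253 / 172667244960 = 2150.12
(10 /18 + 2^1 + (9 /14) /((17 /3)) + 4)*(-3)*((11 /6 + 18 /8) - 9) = 842815 /8568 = 98.37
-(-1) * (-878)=-878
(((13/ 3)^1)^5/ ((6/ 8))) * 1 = 1485172/ 729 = 2037.27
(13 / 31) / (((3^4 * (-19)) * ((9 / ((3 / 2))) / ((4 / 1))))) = -26 / 143127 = -0.00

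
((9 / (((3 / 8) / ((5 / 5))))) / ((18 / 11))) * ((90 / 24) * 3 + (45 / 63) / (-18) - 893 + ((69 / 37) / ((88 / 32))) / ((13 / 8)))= -1175161985 / 90909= -12926.79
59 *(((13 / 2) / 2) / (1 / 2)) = 767 / 2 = 383.50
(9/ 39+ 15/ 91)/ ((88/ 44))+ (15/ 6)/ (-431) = 15061/ 78442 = 0.19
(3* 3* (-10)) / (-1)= 90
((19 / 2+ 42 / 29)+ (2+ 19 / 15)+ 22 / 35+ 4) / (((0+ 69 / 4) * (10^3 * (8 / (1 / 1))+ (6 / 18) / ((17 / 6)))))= 1950869 / 14287350105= 0.00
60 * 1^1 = 60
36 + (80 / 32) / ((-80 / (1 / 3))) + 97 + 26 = 15263 / 96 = 158.99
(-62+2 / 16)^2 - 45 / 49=3827.60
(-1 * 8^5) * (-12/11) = 393216/11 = 35746.91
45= 45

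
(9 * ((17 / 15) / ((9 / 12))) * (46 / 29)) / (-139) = -3128 / 20155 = -0.16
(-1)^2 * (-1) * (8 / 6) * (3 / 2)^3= -9 / 2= -4.50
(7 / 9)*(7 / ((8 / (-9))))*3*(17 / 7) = -357 / 8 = -44.62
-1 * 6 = -6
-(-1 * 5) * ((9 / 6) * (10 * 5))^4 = 158203125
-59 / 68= -0.87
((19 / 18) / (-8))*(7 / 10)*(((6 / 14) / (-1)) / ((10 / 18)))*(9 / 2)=513 / 1600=0.32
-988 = -988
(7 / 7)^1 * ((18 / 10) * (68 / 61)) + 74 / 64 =30869 / 9760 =3.16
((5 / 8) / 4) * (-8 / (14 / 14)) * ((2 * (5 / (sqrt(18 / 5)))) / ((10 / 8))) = -5 * sqrt(10) / 3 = -5.27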